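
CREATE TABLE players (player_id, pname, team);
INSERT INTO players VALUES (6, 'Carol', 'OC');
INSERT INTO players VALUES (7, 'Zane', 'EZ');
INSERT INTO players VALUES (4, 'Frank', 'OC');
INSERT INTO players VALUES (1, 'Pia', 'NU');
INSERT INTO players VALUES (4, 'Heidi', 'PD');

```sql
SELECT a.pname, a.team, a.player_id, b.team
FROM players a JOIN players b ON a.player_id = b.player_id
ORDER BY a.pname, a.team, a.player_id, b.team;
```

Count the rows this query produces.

7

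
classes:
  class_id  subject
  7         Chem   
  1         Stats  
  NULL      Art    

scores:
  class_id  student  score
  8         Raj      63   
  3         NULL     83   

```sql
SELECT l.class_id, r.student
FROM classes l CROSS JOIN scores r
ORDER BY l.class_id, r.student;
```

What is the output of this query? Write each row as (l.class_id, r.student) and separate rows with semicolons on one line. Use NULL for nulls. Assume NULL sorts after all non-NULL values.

(1, Raj); (1, NULL); (7, Raj); (7, NULL); (NULL, Raj); (NULL, NULL)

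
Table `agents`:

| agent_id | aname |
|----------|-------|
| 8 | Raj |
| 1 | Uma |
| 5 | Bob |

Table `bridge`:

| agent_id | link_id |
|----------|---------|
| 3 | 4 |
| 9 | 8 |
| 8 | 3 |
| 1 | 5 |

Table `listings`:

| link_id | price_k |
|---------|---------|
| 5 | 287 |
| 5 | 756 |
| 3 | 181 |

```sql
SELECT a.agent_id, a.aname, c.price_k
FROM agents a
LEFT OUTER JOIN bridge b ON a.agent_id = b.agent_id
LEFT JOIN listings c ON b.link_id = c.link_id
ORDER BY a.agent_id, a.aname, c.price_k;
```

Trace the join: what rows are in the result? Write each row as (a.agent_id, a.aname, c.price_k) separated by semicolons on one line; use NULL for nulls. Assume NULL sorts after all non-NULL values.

Joins associate left-to-right: agents LEFT JOIN bridge on agent_id gives 3 intermediate row(s).
Then LEFT JOIN `listings c` on link_id: each of those 3 rows is kept; rows whose b.link_id has no match in c get NULL for c's columns.

(1, Uma, 287); (1, Uma, 756); (5, Bob, NULL); (8, Raj, 181)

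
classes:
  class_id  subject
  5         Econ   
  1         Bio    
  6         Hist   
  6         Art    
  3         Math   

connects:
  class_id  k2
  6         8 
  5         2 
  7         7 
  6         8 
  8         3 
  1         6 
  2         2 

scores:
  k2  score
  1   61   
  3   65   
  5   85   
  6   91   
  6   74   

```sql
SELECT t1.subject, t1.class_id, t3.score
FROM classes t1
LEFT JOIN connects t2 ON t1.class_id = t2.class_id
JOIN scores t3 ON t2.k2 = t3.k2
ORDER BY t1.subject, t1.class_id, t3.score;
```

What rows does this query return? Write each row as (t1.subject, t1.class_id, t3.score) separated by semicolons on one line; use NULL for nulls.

Evaluate left to right. First `classes t1 LEFT JOIN connects t2` on class_id: 7 row(s).
Then INNER JOIN `scores t3` on k2: keep only rows whose t2.k2 appears in t3.

(Bio, 1, 74); (Bio, 1, 91)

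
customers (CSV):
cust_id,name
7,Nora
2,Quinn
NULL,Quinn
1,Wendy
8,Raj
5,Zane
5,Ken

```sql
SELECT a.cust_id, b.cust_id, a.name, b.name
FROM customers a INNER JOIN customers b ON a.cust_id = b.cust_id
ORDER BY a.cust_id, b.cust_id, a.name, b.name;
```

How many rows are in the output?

8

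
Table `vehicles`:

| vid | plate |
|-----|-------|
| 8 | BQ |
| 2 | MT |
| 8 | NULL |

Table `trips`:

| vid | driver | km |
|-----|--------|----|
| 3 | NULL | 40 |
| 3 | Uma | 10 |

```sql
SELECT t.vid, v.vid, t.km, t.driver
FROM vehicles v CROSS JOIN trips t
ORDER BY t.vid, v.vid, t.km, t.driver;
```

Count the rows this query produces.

6

CROSS JOIN pairs every row of `vehicles` with every row of `trips`: 3 × 2 = 6 rows.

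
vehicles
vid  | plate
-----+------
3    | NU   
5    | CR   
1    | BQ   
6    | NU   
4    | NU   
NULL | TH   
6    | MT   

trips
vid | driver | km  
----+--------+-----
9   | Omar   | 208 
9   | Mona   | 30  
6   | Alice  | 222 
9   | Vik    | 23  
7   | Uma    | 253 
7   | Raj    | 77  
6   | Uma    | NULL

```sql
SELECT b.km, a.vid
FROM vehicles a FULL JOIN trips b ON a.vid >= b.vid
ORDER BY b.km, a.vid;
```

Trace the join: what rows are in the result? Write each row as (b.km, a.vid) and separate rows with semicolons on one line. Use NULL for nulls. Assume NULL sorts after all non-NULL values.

FULL OUTER JOIN keeps every row from both sides; unmatched rows get NULL for the other side's columns.
Matching on a.vid >= b.vid. A NULL in a compared column never satisfies the condition.
- a (vid=3) has no partner → padded with NULL.
- a (vid=5) has no partner → padded with NULL.
- a (vid=1) has no partner → padded with NULL.
- a (vid=6) pairs with 2 row(s) of b.
- a (vid=4) has no partner → padded with NULL.
- a (vid=NULL) has no partner → padded with NULL.
- a (vid=6) pairs with 2 row(s) of b.
- 5 b row(s) had no a match → kept, a columns NULL.

(23, NULL); (30, NULL); (77, NULL); (208, NULL); (222, 6); (222, 6); (253, NULL); (NULL, 1); (NULL, 3); (NULL, 4); (NULL, 5); (NULL, 6); (NULL, 6); (NULL, NULL)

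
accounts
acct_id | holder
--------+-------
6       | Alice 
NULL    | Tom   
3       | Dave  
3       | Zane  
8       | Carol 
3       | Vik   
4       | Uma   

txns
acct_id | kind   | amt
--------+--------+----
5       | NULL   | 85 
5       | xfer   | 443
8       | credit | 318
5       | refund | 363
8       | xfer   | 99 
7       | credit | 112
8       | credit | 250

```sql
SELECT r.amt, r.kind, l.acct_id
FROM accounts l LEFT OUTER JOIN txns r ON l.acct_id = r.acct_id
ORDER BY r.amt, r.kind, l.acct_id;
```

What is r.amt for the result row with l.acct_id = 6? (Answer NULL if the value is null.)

LEFT JOIN keeps every row from `accounts`; unmatched rows get NULL for `txns`'s columns.
Matching on l.acct_id = r.acct_id. A NULL in a compared column never satisfies the condition.
- l row (acct_id=6): no match → kept, r columns NULL.
- l row (acct_id=NULL): no match → kept, r columns NULL.
- l row (acct_id=3): no match → kept, r columns NULL.
- l row (acct_id=3): no match → kept, r columns NULL.
- l row (acct_id=8): matches 3 r row(s) → 3 output row(s).
- l row (acct_id=3): no match → kept, r columns NULL.
- l row (acct_id=4): no match → kept, r columns NULL.

NULL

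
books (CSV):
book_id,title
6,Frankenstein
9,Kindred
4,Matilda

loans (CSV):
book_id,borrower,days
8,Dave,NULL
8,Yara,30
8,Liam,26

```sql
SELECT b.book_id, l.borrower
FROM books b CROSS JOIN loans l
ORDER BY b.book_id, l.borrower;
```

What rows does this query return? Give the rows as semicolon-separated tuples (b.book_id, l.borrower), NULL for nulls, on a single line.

CROSS JOIN pairs every row of `books` with every row of `loans`: 3 × 3 = 9 rows.
After projecting and ordering:
b.book_id | l.borrower
4 | Dave
4 | Liam
4 | Yara
6 | Dave
6 | Liam
6 | Yara
9 | Dave
9 | Liam
9 | Yara

(4, Dave); (4, Liam); (4, Yara); (6, Dave); (6, Liam); (6, Yara); (9, Dave); (9, Liam); (9, Yara)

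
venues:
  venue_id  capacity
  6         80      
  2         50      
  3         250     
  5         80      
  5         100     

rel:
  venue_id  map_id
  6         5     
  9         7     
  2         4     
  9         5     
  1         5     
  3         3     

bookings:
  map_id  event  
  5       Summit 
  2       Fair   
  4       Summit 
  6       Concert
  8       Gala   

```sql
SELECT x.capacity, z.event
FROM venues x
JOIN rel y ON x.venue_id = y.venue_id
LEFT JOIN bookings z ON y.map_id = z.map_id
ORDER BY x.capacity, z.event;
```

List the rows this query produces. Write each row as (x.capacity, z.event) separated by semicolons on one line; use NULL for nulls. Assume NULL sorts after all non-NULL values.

Joins associate left-to-right: venues INNER JOIN rel on venue_id gives 3 intermediate row(s).
Then LEFT JOIN `bookings z` on map_id: each of those 3 rows is kept; rows whose y.map_id has no match in z get NULL for z's columns.

(50, Summit); (80, Summit); (250, NULL)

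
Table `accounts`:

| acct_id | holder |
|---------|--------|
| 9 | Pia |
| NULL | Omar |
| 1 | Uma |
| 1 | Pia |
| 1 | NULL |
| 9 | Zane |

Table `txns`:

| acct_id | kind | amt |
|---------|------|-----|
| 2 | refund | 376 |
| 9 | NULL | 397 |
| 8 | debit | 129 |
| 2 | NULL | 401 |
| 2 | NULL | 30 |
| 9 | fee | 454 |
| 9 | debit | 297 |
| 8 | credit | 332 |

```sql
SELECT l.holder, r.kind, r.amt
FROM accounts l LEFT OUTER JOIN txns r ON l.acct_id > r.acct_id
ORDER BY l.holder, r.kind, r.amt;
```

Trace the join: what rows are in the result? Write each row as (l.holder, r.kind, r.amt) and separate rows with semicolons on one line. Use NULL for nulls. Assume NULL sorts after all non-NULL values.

(Omar, NULL, NULL); (Pia, credit, 332); (Pia, debit, 129); (Pia, refund, 376); (Pia, NULL, 30); (Pia, NULL, 401); (Pia, NULL, NULL); (Uma, NULL, NULL); (Zane, credit, 332); (Zane, debit, 129); (Zane, refund, 376); (Zane, NULL, 30); (Zane, NULL, 401); (NULL, NULL, NULL)

LEFT JOIN keeps every row from `accounts`; unmatched rows get NULL for `txns`'s columns.
Matching on l.acct_id > r.acct_id. A NULL in a compared column never satisfies the condition.
- l row (acct_id=9): matches 5 r row(s) → 5 output row(s).
- l row (acct_id=NULL): no match → kept, r columns NULL.
- l row (acct_id=1): no match → kept, r columns NULL.
- l row (acct_id=1): no match → kept, r columns NULL.
- l row (acct_id=1): no match → kept, r columns NULL.
- l row (acct_id=9): matches 5 r row(s) → 5 output row(s).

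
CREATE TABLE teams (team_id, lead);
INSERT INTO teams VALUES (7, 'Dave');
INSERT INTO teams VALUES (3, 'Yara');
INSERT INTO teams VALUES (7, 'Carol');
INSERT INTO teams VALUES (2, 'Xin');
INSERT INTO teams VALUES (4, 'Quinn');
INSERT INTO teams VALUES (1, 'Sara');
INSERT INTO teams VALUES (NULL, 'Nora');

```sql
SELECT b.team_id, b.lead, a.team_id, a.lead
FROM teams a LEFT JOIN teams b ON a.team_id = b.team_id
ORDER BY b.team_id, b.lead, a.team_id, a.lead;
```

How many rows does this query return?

9

LEFT JOIN keeps every row from `teams a`; unmatched rows get NULL for `teams b`'s columns.
Matching on a.team_id = b.team_id. A NULL in a compared column never satisfies the condition.
Matched pairs: 8; unmatched a rows kept: 1.
Total: 8 matched + 1 padded = 9 rows.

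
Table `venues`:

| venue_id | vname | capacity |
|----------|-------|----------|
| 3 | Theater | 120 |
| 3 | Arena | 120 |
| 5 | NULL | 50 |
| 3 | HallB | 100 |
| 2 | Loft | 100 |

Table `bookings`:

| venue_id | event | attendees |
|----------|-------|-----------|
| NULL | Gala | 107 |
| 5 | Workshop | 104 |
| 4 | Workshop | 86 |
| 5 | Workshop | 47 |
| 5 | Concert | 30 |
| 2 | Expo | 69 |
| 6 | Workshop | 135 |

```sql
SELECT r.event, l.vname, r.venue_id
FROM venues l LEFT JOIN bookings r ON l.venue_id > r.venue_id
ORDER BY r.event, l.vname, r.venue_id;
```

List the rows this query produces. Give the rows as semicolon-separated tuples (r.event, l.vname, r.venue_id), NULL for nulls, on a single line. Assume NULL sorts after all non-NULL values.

LEFT JOIN keeps every row from `venues`; unmatched rows get NULL for `bookings`'s columns.
Matching on l.venue_id > r.venue_id. A NULL in a compared column never satisfies the condition.
- l (venue_id=3) pairs with 1 row(s) of r.
- l (venue_id=3) pairs with 1 row(s) of r.
- l (venue_id=5) pairs with 2 row(s) of r.
- l (venue_id=3) pairs with 1 row(s) of r.
- l (venue_id=2) has no partner → padded with NULL.
After projecting and ordering:
r.event | l.vname | r.venue_id
Expo | Arena | 2
Expo | HallB | 2
Expo | Theater | 2
Expo | NULL | 2
Workshop | NULL | 4
NULL | Loft | NULL

(Expo, Arena, 2); (Expo, HallB, 2); (Expo, Theater, 2); (Expo, NULL, 2); (Workshop, NULL, 4); (NULL, Loft, NULL)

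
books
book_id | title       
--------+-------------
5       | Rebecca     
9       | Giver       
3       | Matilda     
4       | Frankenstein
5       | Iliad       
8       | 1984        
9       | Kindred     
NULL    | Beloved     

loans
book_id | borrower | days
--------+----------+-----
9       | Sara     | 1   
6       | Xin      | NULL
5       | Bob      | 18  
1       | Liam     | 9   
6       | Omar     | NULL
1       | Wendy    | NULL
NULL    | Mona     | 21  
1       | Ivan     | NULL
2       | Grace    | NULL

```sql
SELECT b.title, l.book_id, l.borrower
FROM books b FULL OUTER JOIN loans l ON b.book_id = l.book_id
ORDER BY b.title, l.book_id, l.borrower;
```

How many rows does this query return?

FULL OUTER JOIN keeps every row from both sides; unmatched rows get NULL for the other side's columns.
Matching on b.book_id = l.book_id. A NULL in a compared column never satisfies the condition.
- book_id=5: 1 matching l row(s), so 1 row(s) emitted.
- book_id=9: 1 matching l row(s), so 1 row(s) emitted.
- book_id=3: no l row matches, row kept with l columns NULL.
- book_id=4: no l row matches, row kept with l columns NULL.
- book_id=5: 1 matching l row(s), so 1 row(s) emitted.
- book_id=8: no l row matches, row kept with l columns NULL.
- book_id=9: 1 matching l row(s), so 1 row(s) emitted.
- book_id=NULL: no l row matches, row kept with l columns NULL.
- 7 row(s) from l found no b partner → padded with NULL.
Total: 4 matched + 11 padded = 15 rows.

15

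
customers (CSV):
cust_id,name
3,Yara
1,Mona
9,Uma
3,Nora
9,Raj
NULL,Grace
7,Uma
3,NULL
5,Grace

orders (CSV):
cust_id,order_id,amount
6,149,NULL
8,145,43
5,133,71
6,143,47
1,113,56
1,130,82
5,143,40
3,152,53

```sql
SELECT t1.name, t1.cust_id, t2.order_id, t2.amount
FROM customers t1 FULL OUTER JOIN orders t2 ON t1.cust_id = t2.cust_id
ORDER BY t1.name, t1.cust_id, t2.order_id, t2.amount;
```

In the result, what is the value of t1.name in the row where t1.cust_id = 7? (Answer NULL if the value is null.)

Uma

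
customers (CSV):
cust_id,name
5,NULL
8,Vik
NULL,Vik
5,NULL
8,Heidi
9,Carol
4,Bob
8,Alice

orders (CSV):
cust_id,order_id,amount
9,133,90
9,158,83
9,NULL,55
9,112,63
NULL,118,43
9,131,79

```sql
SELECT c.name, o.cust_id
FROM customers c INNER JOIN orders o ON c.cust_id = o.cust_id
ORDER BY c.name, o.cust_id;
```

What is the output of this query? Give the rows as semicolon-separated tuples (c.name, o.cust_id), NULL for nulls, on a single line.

INNER JOIN keeps only pairs where the ON condition holds.
Matching on c.cust_id = o.cust_id. A NULL in a compared column never satisfies the condition.
- cust_id=5: no matching o row, dropped.
- cust_id=8: no matching o row, dropped.
- cust_id=NULL: no matching o row, dropped.
- cust_id=5: no matching o row, dropped.
- cust_id=8: no matching o row, dropped.
- cust_id=9: 5 matching o row(s), so 5 row(s) emitted.
- cust_id=4: no matching o row, dropped.
- cust_id=8: no matching o row, dropped.
After projecting and ordering:
c.name | o.cust_id
Carol | 9
Carol | 9
Carol | 9
Carol | 9
Carol | 9

(Carol, 9); (Carol, 9); (Carol, 9); (Carol, 9); (Carol, 9)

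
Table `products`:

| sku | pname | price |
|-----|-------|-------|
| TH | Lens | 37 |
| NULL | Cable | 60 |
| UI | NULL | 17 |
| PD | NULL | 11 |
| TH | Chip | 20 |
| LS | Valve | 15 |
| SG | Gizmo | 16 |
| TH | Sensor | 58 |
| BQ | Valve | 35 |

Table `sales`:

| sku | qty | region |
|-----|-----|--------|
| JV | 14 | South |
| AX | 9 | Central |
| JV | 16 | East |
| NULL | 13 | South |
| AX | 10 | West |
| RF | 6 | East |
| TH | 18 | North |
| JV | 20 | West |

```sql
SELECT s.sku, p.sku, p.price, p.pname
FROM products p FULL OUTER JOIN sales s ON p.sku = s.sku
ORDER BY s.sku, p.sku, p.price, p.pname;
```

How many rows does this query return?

16

FULL OUTER JOIN keeps every row from both sides; unmatched rows get NULL for the other side's columns.
Matching on p.sku = s.sku. A NULL in a compared column never satisfies the condition.
Matched pairs: 3; unmatched p rows kept: 6; unmatched s rows kept: 7.
Total: 3 matched + 13 padded = 16 rows.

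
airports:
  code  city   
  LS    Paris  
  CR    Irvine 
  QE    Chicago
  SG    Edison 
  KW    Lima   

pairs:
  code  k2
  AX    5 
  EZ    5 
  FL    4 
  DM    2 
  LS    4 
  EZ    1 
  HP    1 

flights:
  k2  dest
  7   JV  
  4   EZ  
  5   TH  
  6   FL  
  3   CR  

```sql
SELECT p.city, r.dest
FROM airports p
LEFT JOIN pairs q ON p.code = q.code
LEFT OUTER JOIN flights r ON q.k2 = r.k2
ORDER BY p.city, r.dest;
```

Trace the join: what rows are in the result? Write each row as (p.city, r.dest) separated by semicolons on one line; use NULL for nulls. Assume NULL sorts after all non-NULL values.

(Chicago, NULL); (Edison, NULL); (Irvine, NULL); (Lima, NULL); (Paris, EZ)

Evaluate left to right. First `airports p LEFT JOIN pairs q` on code: 5 row(s).
Then LEFT JOIN `flights r` on k2: each of those 5 rows is kept; rows whose q.k2 has no match in r get NULL for r's columns.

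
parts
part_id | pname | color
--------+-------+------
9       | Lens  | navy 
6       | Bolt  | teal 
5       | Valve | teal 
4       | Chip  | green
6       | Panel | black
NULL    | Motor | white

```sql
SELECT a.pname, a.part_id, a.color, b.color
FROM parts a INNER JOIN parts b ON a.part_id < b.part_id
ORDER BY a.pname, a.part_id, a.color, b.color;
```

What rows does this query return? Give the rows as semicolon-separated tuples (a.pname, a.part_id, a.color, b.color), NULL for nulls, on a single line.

(Bolt, 6, teal, navy); (Chip, 4, green, black); (Chip, 4, green, navy); (Chip, 4, green, teal); (Chip, 4, green, teal); (Panel, 6, black, navy); (Valve, 5, teal, black); (Valve, 5, teal, navy); (Valve, 5, teal, teal)

INNER JOIN keeps only pairs where the ON condition holds.
Matching on a.part_id < b.part_id. A NULL in a compared column never satisfies the condition.
Matched pairs: 9.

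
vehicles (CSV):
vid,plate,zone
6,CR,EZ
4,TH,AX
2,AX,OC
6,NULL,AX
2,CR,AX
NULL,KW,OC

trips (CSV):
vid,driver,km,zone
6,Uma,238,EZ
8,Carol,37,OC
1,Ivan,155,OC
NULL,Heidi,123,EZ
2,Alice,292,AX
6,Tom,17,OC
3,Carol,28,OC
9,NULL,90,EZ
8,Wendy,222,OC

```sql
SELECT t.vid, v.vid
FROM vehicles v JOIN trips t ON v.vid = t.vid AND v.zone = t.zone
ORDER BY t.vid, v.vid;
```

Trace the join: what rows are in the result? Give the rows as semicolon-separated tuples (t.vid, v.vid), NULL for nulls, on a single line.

(2, 2); (6, 6)

INNER JOIN keeps only pairs where the ON condition holds.
Matching on v.vid = t.vid AND v.zone = t.zone. A NULL in a compared column never satisfies the condition.
Matched pairs: 2.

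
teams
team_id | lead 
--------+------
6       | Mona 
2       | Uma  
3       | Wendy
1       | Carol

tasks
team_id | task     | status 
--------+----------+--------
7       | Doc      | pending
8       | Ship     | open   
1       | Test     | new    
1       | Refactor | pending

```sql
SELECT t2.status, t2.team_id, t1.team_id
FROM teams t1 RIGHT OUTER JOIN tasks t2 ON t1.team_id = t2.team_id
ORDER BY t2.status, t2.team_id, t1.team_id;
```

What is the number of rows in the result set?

4

RIGHT JOIN keeps every row from `tasks`; unmatched rows get NULL for `teams`'s columns.
Matching on t1.team_id = t2.team_id.
Matched pairs: 2; unmatched t2 rows kept: 2.
Total: 2 matched + 2 padded = 4 rows.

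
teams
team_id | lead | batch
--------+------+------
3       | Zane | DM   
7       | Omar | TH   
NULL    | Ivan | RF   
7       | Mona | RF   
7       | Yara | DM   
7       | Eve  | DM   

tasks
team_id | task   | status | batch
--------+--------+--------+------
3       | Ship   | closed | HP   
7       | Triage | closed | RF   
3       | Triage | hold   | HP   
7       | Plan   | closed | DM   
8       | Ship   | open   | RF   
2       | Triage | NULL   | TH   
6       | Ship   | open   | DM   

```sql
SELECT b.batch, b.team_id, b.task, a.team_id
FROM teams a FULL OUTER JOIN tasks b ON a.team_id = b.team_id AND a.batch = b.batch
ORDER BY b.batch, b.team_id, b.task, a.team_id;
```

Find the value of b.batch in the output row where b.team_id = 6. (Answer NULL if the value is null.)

FULL OUTER JOIN keeps every row from both sides; unmatched rows get NULL for the other side's columns.
Matching on a.team_id = b.team_id AND a.batch = b.batch. A NULL in a compared column never satisfies the condition.
- a (team_id=3, batch=DM) has no partner → padded with NULL.
- a (team_id=7, batch=TH) has no partner → padded with NULL.
- a (team_id=NULL, batch=RF) has no partner → padded with NULL.
- a (team_id=7, batch=RF) pairs with 1 row(s) of b.
- a (team_id=7, batch=DM) pairs with 1 row(s) of b.
- a (team_id=7, batch=DM) pairs with 1 row(s) of b.
- 5 b row(s) had no a match → kept, a columns NULL.

DM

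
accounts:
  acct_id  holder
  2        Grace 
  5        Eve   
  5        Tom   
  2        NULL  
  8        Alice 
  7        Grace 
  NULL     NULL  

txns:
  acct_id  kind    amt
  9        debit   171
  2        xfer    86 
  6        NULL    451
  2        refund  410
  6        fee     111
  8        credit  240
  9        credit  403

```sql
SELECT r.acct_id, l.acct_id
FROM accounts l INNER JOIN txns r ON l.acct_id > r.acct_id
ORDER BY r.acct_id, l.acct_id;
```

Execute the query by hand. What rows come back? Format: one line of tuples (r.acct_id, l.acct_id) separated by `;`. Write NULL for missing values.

INNER JOIN keeps only pairs where the ON condition holds.
Matching on l.acct_id > r.acct_id. A NULL in a compared column never satisfies the condition.
Matched pairs: 12.

(2, 5); (2, 5); (2, 5); (2, 5); (2, 7); (2, 7); (2, 8); (2, 8); (6, 7); (6, 7); (6, 8); (6, 8)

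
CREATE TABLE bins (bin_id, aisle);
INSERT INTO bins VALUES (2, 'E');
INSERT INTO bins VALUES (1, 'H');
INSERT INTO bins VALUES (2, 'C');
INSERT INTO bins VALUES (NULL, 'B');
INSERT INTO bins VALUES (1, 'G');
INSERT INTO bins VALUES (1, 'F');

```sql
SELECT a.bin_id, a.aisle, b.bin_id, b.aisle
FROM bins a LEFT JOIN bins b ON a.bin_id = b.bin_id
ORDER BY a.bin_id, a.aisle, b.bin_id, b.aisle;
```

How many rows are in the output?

14

LEFT JOIN keeps every row from `bins a`; unmatched rows get NULL for `bins b`'s columns.
Matching on a.bin_id = b.bin_id. A NULL in a compared column never satisfies the condition.
Matched pairs: 13; unmatched a rows kept: 1.
Total: 13 matched + 1 padded = 14 rows.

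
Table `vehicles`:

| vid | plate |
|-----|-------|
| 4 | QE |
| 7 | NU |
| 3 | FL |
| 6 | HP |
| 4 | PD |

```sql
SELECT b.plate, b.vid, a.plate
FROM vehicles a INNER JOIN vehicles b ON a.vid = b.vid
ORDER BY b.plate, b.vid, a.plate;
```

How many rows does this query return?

7

INNER JOIN keeps only pairs where the ON condition holds.
Matching on a.vid = b.vid.
- a[0] vid=4 → 2 match(es) in b → 2 row(s).
- a[1] vid=7 → 1 match(es) in b → 1 row(s).
- a[2] vid=3 → 1 match(es) in b → 1 row(s).
- a[3] vid=6 → 1 match(es) in b → 1 row(s).
- a[4] vid=4 → 2 match(es) in b → 2 row(s).
Total: 7 rows.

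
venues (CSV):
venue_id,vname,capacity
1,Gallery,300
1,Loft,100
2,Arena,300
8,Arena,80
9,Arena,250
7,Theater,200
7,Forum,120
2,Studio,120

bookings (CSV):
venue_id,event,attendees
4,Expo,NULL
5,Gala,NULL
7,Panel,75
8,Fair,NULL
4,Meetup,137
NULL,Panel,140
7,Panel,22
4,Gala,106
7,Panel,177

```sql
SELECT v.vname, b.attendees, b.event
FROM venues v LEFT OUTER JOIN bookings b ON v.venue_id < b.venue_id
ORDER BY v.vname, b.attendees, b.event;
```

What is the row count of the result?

36

LEFT JOIN keeps every row from `venues`; unmatched rows get NULL for `bookings`'s columns.
Matching on v.venue_id < b.venue_id. A NULL in a compared column never satisfies the condition.
- v row (venue_id=1): matches 8 b row(s) → 8 output row(s).
- v row (venue_id=1): matches 8 b row(s) → 8 output row(s).
- v row (venue_id=2): matches 8 b row(s) → 8 output row(s).
- v row (venue_id=8): no match → kept, b columns NULL.
- v row (venue_id=9): no match → kept, b columns NULL.
- v row (venue_id=7): matches 1 b row(s) → 1 output row(s).
- v row (venue_id=7): matches 1 b row(s) → 1 output row(s).
- v row (venue_id=2): matches 8 b row(s) → 8 output row(s).
Total: 34 matched + 2 padded = 36 rows.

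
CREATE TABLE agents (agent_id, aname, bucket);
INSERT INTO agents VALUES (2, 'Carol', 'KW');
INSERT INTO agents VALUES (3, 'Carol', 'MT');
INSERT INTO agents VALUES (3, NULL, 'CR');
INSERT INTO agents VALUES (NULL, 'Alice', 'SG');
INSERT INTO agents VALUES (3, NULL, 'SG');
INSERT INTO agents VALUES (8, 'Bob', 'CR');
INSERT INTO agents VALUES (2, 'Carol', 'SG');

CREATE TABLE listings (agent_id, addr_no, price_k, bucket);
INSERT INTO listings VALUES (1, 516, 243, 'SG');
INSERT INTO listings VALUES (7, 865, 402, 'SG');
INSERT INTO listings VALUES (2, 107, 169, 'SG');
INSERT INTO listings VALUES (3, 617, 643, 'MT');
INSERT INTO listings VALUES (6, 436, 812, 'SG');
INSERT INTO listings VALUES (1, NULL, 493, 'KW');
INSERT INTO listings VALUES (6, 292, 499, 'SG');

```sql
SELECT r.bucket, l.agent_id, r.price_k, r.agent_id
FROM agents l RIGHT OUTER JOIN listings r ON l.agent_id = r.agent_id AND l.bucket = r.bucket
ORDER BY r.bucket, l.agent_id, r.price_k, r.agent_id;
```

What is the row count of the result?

7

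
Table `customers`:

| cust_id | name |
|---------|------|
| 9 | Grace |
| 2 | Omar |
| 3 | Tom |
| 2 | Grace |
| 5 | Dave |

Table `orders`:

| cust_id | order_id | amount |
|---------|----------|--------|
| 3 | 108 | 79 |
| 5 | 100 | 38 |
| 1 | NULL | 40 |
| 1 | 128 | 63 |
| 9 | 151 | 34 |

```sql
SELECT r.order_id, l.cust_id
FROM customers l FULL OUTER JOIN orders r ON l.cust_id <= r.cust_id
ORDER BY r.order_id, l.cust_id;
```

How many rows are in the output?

14

FULL OUTER JOIN keeps every row from both sides; unmatched rows get NULL for the other side's columns.
Matching on l.cust_id <= r.cust_id.
- cust_id=9: 1 matching r row(s), so 1 row(s) emitted.
- cust_id=2: 3 matching r row(s), so 3 row(s) emitted.
- cust_id=3: 3 matching r row(s), so 3 row(s) emitted.
- cust_id=2: 3 matching r row(s), so 3 row(s) emitted.
- cust_id=5: 2 matching r row(s), so 2 row(s) emitted.
- 2 row(s) from r found no l partner → padded with NULL.
Total: 12 matched + 2 padded = 14 rows.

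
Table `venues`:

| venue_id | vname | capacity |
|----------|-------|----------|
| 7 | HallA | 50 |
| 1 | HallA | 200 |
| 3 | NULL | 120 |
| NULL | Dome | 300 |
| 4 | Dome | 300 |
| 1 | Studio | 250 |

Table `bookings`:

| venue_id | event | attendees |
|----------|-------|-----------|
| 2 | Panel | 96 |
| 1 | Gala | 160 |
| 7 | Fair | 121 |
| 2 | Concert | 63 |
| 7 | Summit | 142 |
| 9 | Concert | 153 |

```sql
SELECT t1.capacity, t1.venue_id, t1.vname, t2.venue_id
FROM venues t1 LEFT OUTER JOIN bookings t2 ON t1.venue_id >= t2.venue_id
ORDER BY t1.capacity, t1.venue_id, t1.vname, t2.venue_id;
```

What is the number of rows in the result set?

LEFT JOIN keeps every row from `venues`; unmatched rows get NULL for `bookings`'s columns.
Matching on t1.venue_id >= t2.venue_id. A NULL in a compared column never satisfies the condition.
- venue_id=7: 5 matching t2 row(s), so 5 row(s) emitted.
- venue_id=1: 1 matching t2 row(s), so 1 row(s) emitted.
- venue_id=3: 3 matching t2 row(s), so 3 row(s) emitted.
- venue_id=NULL: no t2 row matches, row kept with t2 columns NULL.
- venue_id=4: 3 matching t2 row(s), so 3 row(s) emitted.
- venue_id=1: 1 matching t2 row(s), so 1 row(s) emitted.
Total: 13 matched + 1 padded = 14 rows.

14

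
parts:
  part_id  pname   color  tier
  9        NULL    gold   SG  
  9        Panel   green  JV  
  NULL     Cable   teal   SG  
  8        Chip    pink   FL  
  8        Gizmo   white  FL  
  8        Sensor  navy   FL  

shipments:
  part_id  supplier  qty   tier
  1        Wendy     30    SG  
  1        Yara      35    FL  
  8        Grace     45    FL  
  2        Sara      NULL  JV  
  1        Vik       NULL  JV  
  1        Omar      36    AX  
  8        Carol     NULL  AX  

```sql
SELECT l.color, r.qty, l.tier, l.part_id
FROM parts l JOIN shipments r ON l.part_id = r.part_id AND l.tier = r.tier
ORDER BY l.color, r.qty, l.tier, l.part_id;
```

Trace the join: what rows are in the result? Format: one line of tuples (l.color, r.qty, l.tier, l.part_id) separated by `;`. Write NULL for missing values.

(navy, 45, FL, 8); (pink, 45, FL, 8); (white, 45, FL, 8)

INNER JOIN keeps only pairs where the ON condition holds.
Matching on l.part_id = r.part_id AND l.tier = r.tier. A NULL in a compared column never satisfies the condition.
- l (part_id=9, tier=SG) has no partner → excluded.
- l (part_id=9, tier=JV) has no partner → excluded.
- l (part_id=NULL, tier=SG) has no partner → excluded.
- l (part_id=8, tier=FL) pairs with 1 row(s) of r.
- l (part_id=8, tier=FL) pairs with 1 row(s) of r.
- l (part_id=8, tier=FL) pairs with 1 row(s) of r.
After projecting and ordering:
l.color | r.qty | l.tier | l.part_id
navy | 45 | FL | 8
pink | 45 | FL | 8
white | 45 | FL | 8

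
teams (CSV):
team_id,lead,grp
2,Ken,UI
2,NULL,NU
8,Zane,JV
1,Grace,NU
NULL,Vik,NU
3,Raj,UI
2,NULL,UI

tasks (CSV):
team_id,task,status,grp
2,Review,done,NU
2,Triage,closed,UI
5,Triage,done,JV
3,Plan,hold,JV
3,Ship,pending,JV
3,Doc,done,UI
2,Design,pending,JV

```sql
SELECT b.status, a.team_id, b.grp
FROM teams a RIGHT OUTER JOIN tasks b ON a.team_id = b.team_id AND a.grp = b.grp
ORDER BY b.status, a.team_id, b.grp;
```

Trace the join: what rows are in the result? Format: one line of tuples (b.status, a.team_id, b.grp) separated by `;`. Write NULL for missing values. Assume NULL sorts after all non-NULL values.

(closed, 2, UI); (closed, 2, UI); (done, 2, NU); (done, 3, UI); (done, NULL, JV); (hold, NULL, JV); (pending, NULL, JV); (pending, NULL, JV)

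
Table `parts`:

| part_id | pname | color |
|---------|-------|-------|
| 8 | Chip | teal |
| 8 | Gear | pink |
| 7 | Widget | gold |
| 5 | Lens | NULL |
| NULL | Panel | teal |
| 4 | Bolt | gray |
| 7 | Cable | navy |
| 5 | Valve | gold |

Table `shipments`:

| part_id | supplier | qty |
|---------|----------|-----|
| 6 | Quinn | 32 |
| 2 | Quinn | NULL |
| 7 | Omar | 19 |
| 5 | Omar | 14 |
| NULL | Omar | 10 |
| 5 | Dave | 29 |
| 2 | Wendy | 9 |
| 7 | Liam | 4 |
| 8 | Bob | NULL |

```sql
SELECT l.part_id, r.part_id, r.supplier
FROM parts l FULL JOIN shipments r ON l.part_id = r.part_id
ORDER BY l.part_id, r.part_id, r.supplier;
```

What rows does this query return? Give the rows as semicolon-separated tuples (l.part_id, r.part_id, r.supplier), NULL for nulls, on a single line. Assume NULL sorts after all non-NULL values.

FULL OUTER JOIN keeps every row from both sides; unmatched rows get NULL for the other side's columns.
Matching on l.part_id = r.part_id. A NULL in a compared column never satisfies the condition.
Matched pairs: 10; unmatched l rows kept: 2; unmatched r rows kept: 4.

(4, NULL, NULL); (5, 5, Dave); (5, 5, Dave); (5, 5, Omar); (5, 5, Omar); (7, 7, Liam); (7, 7, Liam); (7, 7, Omar); (7, 7, Omar); (8, 8, Bob); (8, 8, Bob); (NULL, 2, Quinn); (NULL, 2, Wendy); (NULL, 6, Quinn); (NULL, NULL, Omar); (NULL, NULL, NULL)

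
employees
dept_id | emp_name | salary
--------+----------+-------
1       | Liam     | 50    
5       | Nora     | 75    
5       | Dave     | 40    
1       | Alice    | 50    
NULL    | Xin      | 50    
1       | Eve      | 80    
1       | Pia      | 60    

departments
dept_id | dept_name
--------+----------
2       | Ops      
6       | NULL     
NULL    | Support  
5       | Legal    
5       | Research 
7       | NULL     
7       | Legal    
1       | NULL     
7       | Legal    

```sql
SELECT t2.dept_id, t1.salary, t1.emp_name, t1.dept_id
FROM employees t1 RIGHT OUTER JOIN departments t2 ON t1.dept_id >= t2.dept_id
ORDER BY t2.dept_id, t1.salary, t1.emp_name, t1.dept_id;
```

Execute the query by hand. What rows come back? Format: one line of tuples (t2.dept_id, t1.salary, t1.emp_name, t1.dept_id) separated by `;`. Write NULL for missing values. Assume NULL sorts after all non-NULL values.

(1, 40, Dave, 5); (1, 50, Alice, 1); (1, 50, Liam, 1); (1, 60, Pia, 1); (1, 75, Nora, 5); (1, 80, Eve, 1); (2, 40, Dave, 5); (2, 75, Nora, 5); (5, 40, Dave, 5); (5, 40, Dave, 5); (5, 75, Nora, 5); (5, 75, Nora, 5); (6, NULL, NULL, NULL); (7, NULL, NULL, NULL); (7, NULL, NULL, NULL); (7, NULL, NULL, NULL); (NULL, NULL, NULL, NULL)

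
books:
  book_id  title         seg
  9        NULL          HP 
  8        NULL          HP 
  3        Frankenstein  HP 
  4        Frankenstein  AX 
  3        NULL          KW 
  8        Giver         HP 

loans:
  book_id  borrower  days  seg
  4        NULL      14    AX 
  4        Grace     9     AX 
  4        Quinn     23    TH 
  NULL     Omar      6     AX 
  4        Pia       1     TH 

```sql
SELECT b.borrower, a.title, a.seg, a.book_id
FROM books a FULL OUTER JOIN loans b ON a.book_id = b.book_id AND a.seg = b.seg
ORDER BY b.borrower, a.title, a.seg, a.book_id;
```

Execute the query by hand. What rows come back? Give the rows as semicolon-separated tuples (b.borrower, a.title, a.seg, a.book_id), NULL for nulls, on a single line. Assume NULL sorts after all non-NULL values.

(Grace, Frankenstein, AX, 4); (Omar, NULL, NULL, NULL); (Pia, NULL, NULL, NULL); (Quinn, NULL, NULL, NULL); (NULL, Frankenstein, AX, 4); (NULL, Frankenstein, HP, 3); (NULL, Giver, HP, 8); (NULL, NULL, HP, 8); (NULL, NULL, HP, 9); (NULL, NULL, KW, 3)

FULL OUTER JOIN keeps every row from both sides; unmatched rows get NULL for the other side's columns.
Matching on a.book_id = b.book_id AND a.seg = b.seg. A NULL in a compared column never satisfies the condition.
- book_id=9, seg=HP: no b row matches, row kept with b columns NULL.
- book_id=8, seg=HP: no b row matches, row kept with b columns NULL.
- book_id=3, seg=HP: no b row matches, row kept with b columns NULL.
- book_id=4, seg=AX: 2 matching b row(s), so 2 row(s) emitted.
- book_id=3, seg=KW: no b row matches, row kept with b columns NULL.
- book_id=8, seg=HP: no b row matches, row kept with b columns NULL.
- 3 b row(s) had no a match → kept, a columns NULL.
After projecting and ordering:
b.borrower | a.title | a.seg | a.book_id
Grace | Frankenstein | AX | 4
Omar | NULL | NULL | NULL
Pia | NULL | NULL | NULL
Quinn | NULL | NULL | NULL
NULL | Frankenstein | AX | 4
NULL | Frankenstein | HP | 3
NULL | Giver | HP | 8
NULL | NULL | HP | 8
NULL | NULL | HP | 9
NULL | NULL | KW | 3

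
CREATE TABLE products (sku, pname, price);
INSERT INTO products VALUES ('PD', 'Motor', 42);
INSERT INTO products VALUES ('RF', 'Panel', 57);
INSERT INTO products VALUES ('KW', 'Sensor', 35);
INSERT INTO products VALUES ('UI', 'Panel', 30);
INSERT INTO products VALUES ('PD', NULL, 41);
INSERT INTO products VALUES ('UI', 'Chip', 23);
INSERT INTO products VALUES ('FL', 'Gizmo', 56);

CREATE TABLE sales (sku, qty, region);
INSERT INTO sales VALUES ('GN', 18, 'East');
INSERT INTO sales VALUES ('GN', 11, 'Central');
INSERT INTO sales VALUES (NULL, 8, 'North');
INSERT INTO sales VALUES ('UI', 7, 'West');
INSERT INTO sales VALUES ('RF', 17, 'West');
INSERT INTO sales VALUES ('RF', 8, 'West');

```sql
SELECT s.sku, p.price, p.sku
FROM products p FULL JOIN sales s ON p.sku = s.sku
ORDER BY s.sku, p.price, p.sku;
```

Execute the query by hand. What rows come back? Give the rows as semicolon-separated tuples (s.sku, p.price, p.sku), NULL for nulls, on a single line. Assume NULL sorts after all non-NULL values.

FULL OUTER JOIN keeps every row from both sides; unmatched rows get NULL for the other side's columns.
Matching on p.sku = s.sku. A NULL in a compared column never satisfies the condition.
- p row (sku=PD): no match → kept, s columns NULL.
- p row (sku=RF): matches 2 s row(s) → 2 output row(s).
- p row (sku=KW): no match → kept, s columns NULL.
- p row (sku=UI): matches 1 s row(s) → 1 output row(s).
- p row (sku=PD): no match → kept, s columns NULL.
- p row (sku=UI): matches 1 s row(s) → 1 output row(s).
- p row (sku=FL): no match → kept, s columns NULL.
- plus 3 unmatched s row(s), each kept with NULL p columns.

(GN, NULL, NULL); (GN, NULL, NULL); (RF, 57, RF); (RF, 57, RF); (UI, 23, UI); (UI, 30, UI); (NULL, 35, KW); (NULL, 41, PD); (NULL, 42, PD); (NULL, 56, FL); (NULL, NULL, NULL)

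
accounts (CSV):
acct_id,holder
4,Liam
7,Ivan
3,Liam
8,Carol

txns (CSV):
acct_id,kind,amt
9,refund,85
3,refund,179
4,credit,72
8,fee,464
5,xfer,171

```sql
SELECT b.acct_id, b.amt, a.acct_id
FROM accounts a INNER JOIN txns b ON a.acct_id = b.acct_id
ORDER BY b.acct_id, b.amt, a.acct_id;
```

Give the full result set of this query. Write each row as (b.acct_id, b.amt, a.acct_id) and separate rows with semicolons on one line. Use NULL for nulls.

(3, 179, 3); (4, 72, 4); (8, 464, 8)

INNER JOIN keeps only pairs where the ON condition holds.
Matching on a.acct_id = b.acct_id.
- a (acct_id=4) pairs with 1 row(s) of b.
- a (acct_id=7) has no partner → excluded.
- a (acct_id=3) pairs with 1 row(s) of b.
- a (acct_id=8) pairs with 1 row(s) of b.
After projecting and ordering:
b.acct_id | b.amt | a.acct_id
3 | 179 | 3
4 | 72 | 4
8 | 464 | 8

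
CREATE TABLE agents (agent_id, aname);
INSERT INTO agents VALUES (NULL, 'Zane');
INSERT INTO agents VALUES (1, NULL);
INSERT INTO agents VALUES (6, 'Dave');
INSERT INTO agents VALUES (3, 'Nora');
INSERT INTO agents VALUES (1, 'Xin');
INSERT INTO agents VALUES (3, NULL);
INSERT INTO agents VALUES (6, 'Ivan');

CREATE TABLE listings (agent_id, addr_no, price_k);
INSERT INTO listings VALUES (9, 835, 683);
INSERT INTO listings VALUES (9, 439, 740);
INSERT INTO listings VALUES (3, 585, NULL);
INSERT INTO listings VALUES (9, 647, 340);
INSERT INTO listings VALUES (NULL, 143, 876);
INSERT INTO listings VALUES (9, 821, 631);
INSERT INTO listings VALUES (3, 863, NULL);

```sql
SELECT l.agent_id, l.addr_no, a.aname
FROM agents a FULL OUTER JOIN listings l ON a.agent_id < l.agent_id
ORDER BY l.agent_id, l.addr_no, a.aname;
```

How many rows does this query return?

FULL OUTER JOIN keeps every row from both sides; unmatched rows get NULL for the other side's columns.
Matching on a.agent_id < l.agent_id. A NULL in a compared column never satisfies the condition.
- a[0] agent_id=NULL → no match; kept with NULLs on the l side.
- a[1] agent_id=1 → 6 match(es) in l → 6 row(s).
- a[2] agent_id=6 → 4 match(es) in l → 4 row(s).
- a[3] agent_id=3 → 4 match(es) in l → 4 row(s).
- a[4] agent_id=1 → 6 match(es) in l → 6 row(s).
- a[5] agent_id=3 → 4 match(es) in l → 4 row(s).
- a[6] agent_id=6 → 4 match(es) in l → 4 row(s).
- plus 1 unmatched l row(s), each kept with NULL a columns.
Total: 28 matched + 2 padded = 30 rows.

30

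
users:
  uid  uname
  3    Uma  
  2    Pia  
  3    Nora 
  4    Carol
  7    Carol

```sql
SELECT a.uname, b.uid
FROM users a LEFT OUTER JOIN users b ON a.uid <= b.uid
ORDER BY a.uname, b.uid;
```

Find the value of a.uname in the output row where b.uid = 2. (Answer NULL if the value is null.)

LEFT JOIN keeps every row from `users a`; unmatched rows get NULL for `users b`'s columns.
Matching on a.uid <= b.uid.
- uid=3: 4 matching b row(s), so 4 row(s) emitted.
- uid=2: 5 matching b row(s), so 5 row(s) emitted.
- uid=3: 4 matching b row(s), so 4 row(s) emitted.
- uid=4: 2 matching b row(s), so 2 row(s) emitted.
- uid=7: 1 matching b row(s), so 1 row(s) emitted.

Pia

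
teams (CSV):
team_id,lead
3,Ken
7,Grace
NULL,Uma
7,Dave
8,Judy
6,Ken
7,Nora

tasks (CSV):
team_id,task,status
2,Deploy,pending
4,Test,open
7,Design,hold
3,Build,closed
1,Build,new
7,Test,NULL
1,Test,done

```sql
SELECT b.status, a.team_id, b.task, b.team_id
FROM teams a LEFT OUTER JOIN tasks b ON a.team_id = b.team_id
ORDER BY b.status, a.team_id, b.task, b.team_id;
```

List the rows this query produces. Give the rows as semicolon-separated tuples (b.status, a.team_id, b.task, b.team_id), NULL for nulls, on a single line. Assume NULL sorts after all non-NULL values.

(closed, 3, Build, 3); (hold, 7, Design, 7); (hold, 7, Design, 7); (hold, 7, Design, 7); (NULL, 6, NULL, NULL); (NULL, 7, Test, 7); (NULL, 7, Test, 7); (NULL, 7, Test, 7); (NULL, 8, NULL, NULL); (NULL, NULL, NULL, NULL)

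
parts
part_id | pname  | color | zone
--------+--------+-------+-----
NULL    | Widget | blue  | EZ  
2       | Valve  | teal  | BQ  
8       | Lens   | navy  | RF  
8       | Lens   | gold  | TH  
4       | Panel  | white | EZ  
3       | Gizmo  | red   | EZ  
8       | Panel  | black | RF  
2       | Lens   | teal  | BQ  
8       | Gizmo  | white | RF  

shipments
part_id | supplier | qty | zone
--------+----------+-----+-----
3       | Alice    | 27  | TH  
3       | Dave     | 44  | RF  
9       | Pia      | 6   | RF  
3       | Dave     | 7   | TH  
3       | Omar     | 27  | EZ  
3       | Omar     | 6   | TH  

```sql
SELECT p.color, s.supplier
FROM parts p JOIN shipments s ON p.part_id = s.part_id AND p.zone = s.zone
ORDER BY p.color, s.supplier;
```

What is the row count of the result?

INNER JOIN keeps only pairs where the ON condition holds.
Matching on p.part_id = s.part_id AND p.zone = s.zone. A NULL in a compared column never satisfies the condition.
- p[0] part_id=NULL, zone=EZ → no match; dropped.
- p[1] part_id=2, zone=BQ → no match; dropped.
- p[2] part_id=8, zone=RF → no match; dropped.
- p[3] part_id=8, zone=TH → no match; dropped.
- p[4] part_id=4, zone=EZ → no match; dropped.
- p[5] part_id=3, zone=EZ → 1 match(es) in s → 1 row(s).
- p[6] part_id=8, zone=RF → no match; dropped.
- p[7] part_id=2, zone=BQ → no match; dropped.
- p[8] part_id=8, zone=RF → no match; dropped.
Total: 1 rows.

1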